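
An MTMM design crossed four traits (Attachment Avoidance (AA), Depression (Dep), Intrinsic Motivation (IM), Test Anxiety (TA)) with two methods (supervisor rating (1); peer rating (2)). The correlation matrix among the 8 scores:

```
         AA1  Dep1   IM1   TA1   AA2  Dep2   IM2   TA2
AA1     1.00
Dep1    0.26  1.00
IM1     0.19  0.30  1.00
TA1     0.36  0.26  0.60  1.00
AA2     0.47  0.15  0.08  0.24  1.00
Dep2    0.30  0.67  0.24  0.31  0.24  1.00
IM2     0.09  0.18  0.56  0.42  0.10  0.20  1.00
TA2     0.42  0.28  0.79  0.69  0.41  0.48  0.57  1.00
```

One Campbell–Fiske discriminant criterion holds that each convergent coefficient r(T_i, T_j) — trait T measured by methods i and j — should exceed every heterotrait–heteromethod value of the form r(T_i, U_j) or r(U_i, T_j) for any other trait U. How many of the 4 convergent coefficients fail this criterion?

Checking each validity diagonal entry against its comparison values:
AA (methods 1·2): 0.47 vs {0.30, 0.15, 0.09, 0.08, 0.42, 0.24} → pass.
Dep (methods 1·2): 0.67 vs {0.15, 0.30, 0.18, 0.24, 0.28, 0.31} → pass.
IM (methods 1·2): 0.56 vs {0.08, 0.09, 0.24, 0.18, 0.79, 0.42} → fail.
TA (methods 1·2): 0.69 vs {0.24, 0.42, 0.31, 0.28, 0.42, 0.79} → fail.
2 of 4 fail.

2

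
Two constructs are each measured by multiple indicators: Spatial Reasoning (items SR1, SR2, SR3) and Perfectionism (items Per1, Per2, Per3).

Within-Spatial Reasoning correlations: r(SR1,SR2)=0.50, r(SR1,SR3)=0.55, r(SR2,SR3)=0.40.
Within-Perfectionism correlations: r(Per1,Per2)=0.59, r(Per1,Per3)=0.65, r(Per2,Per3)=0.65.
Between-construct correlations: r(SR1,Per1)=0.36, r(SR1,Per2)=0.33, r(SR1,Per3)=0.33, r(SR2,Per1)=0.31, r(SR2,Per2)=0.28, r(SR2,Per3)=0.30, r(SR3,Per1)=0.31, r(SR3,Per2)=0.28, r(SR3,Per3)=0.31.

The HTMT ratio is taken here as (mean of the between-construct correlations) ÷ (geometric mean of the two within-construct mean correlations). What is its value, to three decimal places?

0.566

Mean heterotrait r = 2.81/9 = 0.3122.
Mean within-SR = 1.45/3 = 0.4833; mean within-Per = 1.89/3 = 0.6300.
Geometric mean = √(0.4833 × 0.6300) = 0.5518.
HTMT = 0.3122 / 0.5518 = 0.566.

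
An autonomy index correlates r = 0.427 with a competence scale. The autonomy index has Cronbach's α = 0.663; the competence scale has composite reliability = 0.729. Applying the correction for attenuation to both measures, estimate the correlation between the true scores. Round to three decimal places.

0.614

r_true = r_obs / √(r_xx · r_yy) = 0.427 / √(0.663 × 0.729) = 0.427 / √0.483327 = 0.427 / 0.6952 ≈ 0.614.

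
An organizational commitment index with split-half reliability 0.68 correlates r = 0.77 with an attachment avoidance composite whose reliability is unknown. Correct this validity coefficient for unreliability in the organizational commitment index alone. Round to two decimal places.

0.93

Single correction: r_c = r_obs / √r_xx = 0.77 / √0.68 = 0.77 / 0.8246 ≈ 0.93.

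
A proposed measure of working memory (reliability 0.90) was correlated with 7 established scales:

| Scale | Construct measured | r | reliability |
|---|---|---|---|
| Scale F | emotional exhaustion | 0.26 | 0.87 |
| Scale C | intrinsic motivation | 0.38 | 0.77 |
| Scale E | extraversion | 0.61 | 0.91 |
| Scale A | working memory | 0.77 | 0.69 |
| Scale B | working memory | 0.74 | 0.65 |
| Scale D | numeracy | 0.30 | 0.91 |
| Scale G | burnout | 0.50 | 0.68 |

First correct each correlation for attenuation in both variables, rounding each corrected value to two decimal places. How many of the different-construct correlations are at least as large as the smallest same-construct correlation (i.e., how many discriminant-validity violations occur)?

Disattenuated r (r / √(r_scale · r_new)):
  Scale F (disc): 0.26 / √(0.87·0.90) = 0.29
  Scale C (disc): 0.38 / √(0.77·0.90) = 0.46
  Scale E (disc): 0.61 / √(0.91·0.90) = 0.67
  Scale A (conv): 0.77 / √(0.69·0.90) = 0.98
  Scale B (conv): 0.74 / √(0.65·0.90) = 0.97
  Scale D (disc): 0.30 / √(0.91·0.90) = 0.33
  Scale G (disc): 0.50 / √(0.68·0.90) = 0.64
Smallest convergent = 0.97. Discriminant values: 0.29, 0.46, 0.67, 0.33, 0.64; count ≥ 0.97 → 0.

0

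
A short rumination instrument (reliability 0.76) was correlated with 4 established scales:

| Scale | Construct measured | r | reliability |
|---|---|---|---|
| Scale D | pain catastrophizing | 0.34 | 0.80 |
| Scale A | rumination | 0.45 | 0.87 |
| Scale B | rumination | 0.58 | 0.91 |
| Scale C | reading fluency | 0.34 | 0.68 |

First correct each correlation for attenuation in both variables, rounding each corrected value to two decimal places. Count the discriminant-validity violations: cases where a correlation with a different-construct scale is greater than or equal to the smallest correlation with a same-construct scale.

Disattenuated r (r / √(r_scale · r_new)):
  Scale D (disc): 0.34 / √(0.80·0.76) = 0.44
  Scale A (conv): 0.45 / √(0.87·0.76) = 0.55
  Scale B (conv): 0.58 / √(0.91·0.76) = 0.70
  Scale C (disc): 0.34 / √(0.68·0.76) = 0.47
Smallest convergent = 0.55. Discriminant values: 0.44, 0.47; count ≥ 0.55 → 0.

0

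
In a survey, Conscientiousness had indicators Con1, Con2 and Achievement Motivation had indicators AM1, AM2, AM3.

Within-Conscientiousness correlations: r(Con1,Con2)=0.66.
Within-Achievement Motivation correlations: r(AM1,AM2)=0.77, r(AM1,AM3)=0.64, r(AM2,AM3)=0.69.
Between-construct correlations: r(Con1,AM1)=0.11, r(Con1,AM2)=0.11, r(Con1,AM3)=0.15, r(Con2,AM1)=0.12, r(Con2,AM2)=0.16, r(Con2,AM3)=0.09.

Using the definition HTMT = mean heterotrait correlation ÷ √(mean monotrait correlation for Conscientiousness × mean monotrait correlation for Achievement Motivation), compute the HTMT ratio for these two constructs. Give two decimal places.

0.18

Mean between = 0.74/6 = 0.1233.
Mean within-Con = 0.66/1 = 0.6600; mean within-AM = 2.10/3 = 0.7000.
Geometric mean = √(0.6600 × 0.7000) = 0.6797.
HTMT = 0.1233 / 0.6797 = 0.18.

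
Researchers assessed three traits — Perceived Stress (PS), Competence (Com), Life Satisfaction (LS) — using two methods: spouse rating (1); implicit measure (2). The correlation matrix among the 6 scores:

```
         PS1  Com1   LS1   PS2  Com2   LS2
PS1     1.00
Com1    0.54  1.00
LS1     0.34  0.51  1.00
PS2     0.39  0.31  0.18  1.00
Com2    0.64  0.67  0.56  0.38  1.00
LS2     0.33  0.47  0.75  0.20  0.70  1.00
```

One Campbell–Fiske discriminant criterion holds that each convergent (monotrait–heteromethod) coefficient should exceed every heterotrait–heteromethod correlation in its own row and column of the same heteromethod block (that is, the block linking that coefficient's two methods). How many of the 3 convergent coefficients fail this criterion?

Convergent coefficients and their comparison sets:
PS (methods 1·2): 0.39 vs {0.64, 0.31, 0.33, 0.18} → fail.
Com (methods 1·2): 0.67 vs {0.31, 0.64, 0.47, 0.56} → pass.
LS (methods 1·2): 0.75 vs {0.18, 0.33, 0.56, 0.47} → pass.
1 of 3 fail.

1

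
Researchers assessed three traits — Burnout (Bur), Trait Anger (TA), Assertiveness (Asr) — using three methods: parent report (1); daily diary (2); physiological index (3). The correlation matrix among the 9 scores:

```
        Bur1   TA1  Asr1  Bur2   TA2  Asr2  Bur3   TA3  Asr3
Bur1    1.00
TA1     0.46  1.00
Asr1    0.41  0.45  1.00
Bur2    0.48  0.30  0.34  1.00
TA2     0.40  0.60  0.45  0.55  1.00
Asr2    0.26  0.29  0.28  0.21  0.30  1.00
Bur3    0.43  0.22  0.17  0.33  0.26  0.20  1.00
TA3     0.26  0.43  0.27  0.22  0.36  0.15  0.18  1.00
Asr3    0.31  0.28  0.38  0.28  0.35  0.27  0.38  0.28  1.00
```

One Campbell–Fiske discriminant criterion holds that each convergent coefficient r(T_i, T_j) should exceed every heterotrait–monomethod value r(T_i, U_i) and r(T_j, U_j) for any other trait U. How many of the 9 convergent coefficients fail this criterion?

8

Each convergent coefficient versus the relevant comparison correlations:
Bur (methods 1·2): 0.48 vs {0.46, 0.55, 0.41, 0.21} → fail.
Bur (methods 1·3): 0.43 vs {0.46, 0.18, 0.41, 0.38} → fail.
Bur (methods 2·3): 0.33 vs {0.55, 0.18, 0.21, 0.38} → fail.
TA (methods 1·2): 0.60 vs {0.46, 0.55, 0.45, 0.30} → pass.
TA (methods 1·3): 0.43 vs {0.46, 0.18, 0.45, 0.28} → fail.
TA (methods 2·3): 0.36 vs {0.55, 0.18, 0.30, 0.28} → fail.
Asr (methods 1·2): 0.28 vs {0.41, 0.21, 0.45, 0.30} → fail.
Asr (methods 1·3): 0.38 vs {0.41, 0.38, 0.45, 0.28} → fail.
Asr (methods 2·3): 0.27 vs {0.21, 0.38, 0.30, 0.28} → fail.
8 of 9 fail.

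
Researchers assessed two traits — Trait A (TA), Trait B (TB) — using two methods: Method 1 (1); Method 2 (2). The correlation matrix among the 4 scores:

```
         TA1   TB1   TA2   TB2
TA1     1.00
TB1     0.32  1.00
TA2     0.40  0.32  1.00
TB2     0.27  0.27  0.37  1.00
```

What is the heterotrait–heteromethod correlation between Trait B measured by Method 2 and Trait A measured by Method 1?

Different traits and methods: r(TB2, TA1) = 0.27.

0.27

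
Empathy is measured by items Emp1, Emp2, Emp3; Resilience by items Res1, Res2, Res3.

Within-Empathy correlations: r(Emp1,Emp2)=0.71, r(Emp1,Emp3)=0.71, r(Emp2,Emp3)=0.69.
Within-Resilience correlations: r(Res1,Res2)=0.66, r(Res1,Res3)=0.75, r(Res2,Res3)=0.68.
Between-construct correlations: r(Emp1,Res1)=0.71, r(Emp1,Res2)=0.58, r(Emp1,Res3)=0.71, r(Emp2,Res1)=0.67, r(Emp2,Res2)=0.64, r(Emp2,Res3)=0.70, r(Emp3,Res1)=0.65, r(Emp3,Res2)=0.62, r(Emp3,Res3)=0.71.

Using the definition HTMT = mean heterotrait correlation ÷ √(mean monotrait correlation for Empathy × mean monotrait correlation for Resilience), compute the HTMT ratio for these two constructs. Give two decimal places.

Mean heterotrait r = 5.99/9 = 0.6656.
Mean within-Emp = 2.11/3 = 0.7033; mean within-Res = 2.09/3 = 0.6967.
Geometric mean = √(0.7033 × 0.6967) = 0.7000.
HTMT = 0.6656 / 0.7000 = 0.95.

0.95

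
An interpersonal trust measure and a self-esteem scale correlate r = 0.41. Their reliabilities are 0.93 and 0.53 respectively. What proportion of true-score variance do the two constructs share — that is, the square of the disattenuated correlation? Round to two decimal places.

0.34

Disattenuated r = 0.41 / √(0.93 × 0.53) = 0.41 / 0.7021 = 0.5840.
Shared true-score variance = 0.5840² = 0.3411 ≈ 0.34.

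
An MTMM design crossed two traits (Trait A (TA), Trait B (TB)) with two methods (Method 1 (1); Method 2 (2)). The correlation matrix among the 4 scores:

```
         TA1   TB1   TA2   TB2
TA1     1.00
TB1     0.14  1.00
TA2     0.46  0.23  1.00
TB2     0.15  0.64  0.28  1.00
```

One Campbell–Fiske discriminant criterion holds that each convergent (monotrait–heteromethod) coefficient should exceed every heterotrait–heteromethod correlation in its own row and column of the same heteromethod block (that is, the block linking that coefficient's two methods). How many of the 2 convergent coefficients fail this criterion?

0

Checking each validity diagonal entry against its comparison values:
TA (methods 1·2): 0.46 vs {0.15, 0.23} → pass.
TB (methods 1·2): 0.64 vs {0.23, 0.15} → pass.
0 of 2 fail.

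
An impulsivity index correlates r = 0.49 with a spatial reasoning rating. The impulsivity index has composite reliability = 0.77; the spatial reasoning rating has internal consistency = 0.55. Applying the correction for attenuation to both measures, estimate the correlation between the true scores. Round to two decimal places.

r_true = r_obs / √(r_xx · r_yy) = 0.49 / √(0.77 × 0.55) = 0.49 / √0.4235 = 0.49 / 0.6508 ≈ 0.75.

0.75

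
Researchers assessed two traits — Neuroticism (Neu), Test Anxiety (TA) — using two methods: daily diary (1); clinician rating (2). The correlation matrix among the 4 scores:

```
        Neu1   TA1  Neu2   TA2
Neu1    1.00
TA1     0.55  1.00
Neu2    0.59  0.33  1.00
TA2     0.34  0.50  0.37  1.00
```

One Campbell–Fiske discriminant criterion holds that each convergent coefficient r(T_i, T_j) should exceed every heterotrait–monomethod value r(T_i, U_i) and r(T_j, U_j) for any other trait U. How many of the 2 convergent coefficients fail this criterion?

1

Convergent coefficients and their comparison sets:
Neu (methods 1·2): 0.59 vs {0.55, 0.37} → pass.
TA (methods 1·2): 0.50 vs {0.55, 0.37} → fail.
1 of 2 fail.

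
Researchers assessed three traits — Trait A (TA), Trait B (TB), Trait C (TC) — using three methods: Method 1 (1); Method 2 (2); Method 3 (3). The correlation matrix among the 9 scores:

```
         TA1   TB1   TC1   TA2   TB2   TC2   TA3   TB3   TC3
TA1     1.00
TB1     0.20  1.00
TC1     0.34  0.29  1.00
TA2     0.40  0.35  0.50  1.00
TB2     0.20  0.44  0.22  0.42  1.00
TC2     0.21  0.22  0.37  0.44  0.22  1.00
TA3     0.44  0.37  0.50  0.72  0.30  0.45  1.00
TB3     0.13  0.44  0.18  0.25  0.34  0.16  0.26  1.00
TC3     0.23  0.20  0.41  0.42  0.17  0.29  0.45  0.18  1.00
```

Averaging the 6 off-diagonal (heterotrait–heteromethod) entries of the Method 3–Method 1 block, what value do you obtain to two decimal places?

HTHM values (method 3 × method 1): 0.37, 0.50, 0.13, 0.18, 0.23, 0.20; mean = 1.61/6 = 0.27.

0.27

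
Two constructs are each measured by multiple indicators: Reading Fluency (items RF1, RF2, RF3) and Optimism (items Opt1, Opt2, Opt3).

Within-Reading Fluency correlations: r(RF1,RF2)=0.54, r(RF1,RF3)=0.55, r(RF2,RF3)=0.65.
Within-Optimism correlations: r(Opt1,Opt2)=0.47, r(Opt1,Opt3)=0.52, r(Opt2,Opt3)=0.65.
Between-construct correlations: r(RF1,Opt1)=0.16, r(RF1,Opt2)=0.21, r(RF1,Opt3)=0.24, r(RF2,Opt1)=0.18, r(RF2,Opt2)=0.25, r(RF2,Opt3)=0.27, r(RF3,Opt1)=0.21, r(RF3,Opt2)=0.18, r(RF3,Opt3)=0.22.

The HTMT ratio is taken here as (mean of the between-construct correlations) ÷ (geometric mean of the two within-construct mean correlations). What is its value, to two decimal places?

Mean between = 1.92/9 = 0.2133.
Mean within-RF = 1.74/3 = 0.5800; mean within-Opt = 1.64/3 = 0.5467.
Geometric mean = √(0.5800 × 0.5467) = 0.5631.
HTMT = 0.2133 / 0.5631 = 0.38.

0.38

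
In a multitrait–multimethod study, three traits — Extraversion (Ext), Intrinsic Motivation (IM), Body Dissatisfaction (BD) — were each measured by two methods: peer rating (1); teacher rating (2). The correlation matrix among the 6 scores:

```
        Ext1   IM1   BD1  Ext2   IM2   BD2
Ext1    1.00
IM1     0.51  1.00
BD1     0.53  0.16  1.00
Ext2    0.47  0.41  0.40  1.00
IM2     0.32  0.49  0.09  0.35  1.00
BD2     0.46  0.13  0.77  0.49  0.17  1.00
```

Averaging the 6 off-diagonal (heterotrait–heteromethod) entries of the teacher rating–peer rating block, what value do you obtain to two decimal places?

0.30

HTHM values (method 2 × method 1): 0.41, 0.40, 0.32, 0.09, 0.46, 0.13; mean = 1.81/6 = 0.30.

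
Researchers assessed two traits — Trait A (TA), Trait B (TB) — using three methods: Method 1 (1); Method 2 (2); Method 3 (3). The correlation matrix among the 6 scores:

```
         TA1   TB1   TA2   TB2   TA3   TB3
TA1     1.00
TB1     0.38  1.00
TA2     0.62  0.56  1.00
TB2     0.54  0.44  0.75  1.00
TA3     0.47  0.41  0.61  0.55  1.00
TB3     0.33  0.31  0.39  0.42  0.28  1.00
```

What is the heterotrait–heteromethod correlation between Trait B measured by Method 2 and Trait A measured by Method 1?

Different traits and methods: r(TB2, TA1) = 0.54.

0.54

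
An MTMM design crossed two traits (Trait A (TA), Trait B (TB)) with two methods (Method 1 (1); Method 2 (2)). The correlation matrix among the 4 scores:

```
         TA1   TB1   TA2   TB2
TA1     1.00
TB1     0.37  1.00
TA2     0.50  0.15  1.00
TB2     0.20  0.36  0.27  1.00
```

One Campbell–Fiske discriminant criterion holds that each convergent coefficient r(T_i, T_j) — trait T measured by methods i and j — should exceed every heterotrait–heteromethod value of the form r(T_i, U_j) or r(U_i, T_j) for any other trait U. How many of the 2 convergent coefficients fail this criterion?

0

Each convergent coefficient versus the relevant comparison correlations:
TA (methods 1·2): 0.50 vs {0.20, 0.15} → pass.
TB (methods 1·2): 0.36 vs {0.15, 0.20} → pass.
0 of 2 fail.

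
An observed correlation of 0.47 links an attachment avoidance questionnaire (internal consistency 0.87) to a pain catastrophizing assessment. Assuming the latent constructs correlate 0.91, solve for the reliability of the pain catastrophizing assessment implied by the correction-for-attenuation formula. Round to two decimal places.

0.31

r_true = r_obs / √(r_xx · r_yy) ⇒ 0.91 = 0.47 / √(0.87 · r_yy).
√(0.87 · r_yy) = 0.47 / 0.91 = 0.5165; 0.87 · r_yy = 0.2668; r_yy = 0.2668 / 0.87 ≈ 0.31.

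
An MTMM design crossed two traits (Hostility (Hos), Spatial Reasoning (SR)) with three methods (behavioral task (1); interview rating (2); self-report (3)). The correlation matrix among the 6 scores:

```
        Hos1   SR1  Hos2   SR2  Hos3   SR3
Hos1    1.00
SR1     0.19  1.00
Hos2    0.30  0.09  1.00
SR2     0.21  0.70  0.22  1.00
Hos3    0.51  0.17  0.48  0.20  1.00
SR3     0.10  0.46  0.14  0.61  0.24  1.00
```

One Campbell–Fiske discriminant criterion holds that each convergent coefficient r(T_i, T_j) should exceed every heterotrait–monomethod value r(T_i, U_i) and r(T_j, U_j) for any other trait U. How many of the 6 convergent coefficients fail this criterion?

0

Each convergent coefficient versus the relevant comparison correlations:
Hos (methods 1·2): 0.30 vs {0.19, 0.22} → pass.
Hos (methods 1·3): 0.51 vs {0.19, 0.24} → pass.
Hos (methods 2·3): 0.48 vs {0.22, 0.24} → pass.
SR (methods 1·2): 0.70 vs {0.19, 0.22} → pass.
SR (methods 1·3): 0.46 vs {0.19, 0.24} → pass.
SR (methods 2·3): 0.61 vs {0.22, 0.24} → pass.
0 of 6 fail.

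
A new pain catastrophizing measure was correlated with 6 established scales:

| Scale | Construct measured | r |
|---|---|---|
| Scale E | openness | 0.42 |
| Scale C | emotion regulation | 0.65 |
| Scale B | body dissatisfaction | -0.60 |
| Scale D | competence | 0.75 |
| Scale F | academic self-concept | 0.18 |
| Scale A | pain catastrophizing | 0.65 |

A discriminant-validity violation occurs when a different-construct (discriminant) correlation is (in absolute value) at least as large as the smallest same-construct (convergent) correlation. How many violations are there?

2

Convergent (same construct = pain catastrophizing): Scale A.
Smallest convergent = 0.65. Discriminant |r|: 0.42, 0.65, 0.60, 0.75, 0.18; count ≥ 0.65 → 2.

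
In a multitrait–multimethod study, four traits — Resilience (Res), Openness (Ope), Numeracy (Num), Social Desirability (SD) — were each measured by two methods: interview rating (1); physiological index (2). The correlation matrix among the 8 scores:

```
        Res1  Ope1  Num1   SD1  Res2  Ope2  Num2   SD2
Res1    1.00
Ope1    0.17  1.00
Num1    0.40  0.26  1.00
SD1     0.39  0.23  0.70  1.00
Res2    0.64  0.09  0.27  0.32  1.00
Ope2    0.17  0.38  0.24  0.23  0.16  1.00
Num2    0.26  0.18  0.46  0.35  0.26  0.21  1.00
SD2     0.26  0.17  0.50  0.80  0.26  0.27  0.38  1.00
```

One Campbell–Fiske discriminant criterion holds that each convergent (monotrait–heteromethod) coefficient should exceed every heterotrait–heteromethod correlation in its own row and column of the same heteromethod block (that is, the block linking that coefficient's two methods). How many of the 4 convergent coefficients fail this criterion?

1

Checking each validity diagonal entry against its comparison values:
Res (methods 1·2): 0.64 vs {0.17, 0.09, 0.26, 0.27, 0.26, 0.32} → pass.
Ope (methods 1·2): 0.38 vs {0.09, 0.17, 0.18, 0.24, 0.17, 0.23} → pass.
Num (methods 1·2): 0.46 vs {0.27, 0.26, 0.24, 0.18, 0.50, 0.35} → fail.
SD (methods 1·2): 0.80 vs {0.32, 0.26, 0.23, 0.17, 0.35, 0.50} → pass.
1 of 4 fail.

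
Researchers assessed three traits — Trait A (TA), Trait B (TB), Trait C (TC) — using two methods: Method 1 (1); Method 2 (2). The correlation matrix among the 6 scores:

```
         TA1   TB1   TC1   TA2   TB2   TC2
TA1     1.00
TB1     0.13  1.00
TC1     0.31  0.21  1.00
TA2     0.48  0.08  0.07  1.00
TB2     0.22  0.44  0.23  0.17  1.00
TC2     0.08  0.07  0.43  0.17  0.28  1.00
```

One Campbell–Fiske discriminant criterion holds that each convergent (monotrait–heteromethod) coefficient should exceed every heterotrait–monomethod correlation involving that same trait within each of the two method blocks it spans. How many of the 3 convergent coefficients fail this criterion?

0

Convergent coefficients and their comparison sets:
TA (methods 1·2): 0.48 vs {0.13, 0.17, 0.31, 0.17} → pass.
TB (methods 1·2): 0.44 vs {0.13, 0.17, 0.21, 0.28} → pass.
TC (methods 1·2): 0.43 vs {0.31, 0.17, 0.21, 0.28} → pass.
0 of 3 fail.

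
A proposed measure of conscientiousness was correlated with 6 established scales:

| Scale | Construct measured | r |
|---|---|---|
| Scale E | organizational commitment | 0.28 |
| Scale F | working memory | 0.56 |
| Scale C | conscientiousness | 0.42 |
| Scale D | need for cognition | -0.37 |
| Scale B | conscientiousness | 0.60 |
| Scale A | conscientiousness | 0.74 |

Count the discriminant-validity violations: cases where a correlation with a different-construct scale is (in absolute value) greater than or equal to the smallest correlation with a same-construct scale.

Convergent (same construct = conscientiousness): Scale C, Scale B, Scale A.
Smallest convergent = 0.42. Discriminant |r|: 0.28, 0.56, 0.37; count ≥ 0.42 → 1.

1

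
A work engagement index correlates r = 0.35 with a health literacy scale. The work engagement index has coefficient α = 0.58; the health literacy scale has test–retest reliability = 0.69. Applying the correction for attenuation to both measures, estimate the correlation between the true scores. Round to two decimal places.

0.55

r_true = r_obs / √(r_xx · r_yy) = 0.35 / √(0.58 × 0.69) = 0.35 / √0.4002 = 0.35 / 0.6326 ≈ 0.55.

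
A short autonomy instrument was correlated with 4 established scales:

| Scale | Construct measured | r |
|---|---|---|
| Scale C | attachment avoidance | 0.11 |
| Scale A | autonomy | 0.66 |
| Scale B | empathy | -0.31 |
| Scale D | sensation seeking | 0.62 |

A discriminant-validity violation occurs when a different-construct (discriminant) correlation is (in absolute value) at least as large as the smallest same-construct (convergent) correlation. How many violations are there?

0

Convergent (same construct = autonomy): Scale A.
Smallest convergent = 0.66. Discriminant |r|: 0.11, 0.31, 0.62; count ≥ 0.66 → 0.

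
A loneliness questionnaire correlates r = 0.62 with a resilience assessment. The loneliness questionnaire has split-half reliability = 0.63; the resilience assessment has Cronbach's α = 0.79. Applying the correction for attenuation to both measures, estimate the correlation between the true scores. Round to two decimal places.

r_true = r_obs / √(r_xx · r_yy) = 0.62 / √(0.63 × 0.79) = 0.62 / √0.4977 = 0.62 / 0.7055 ≈ 0.88.

0.88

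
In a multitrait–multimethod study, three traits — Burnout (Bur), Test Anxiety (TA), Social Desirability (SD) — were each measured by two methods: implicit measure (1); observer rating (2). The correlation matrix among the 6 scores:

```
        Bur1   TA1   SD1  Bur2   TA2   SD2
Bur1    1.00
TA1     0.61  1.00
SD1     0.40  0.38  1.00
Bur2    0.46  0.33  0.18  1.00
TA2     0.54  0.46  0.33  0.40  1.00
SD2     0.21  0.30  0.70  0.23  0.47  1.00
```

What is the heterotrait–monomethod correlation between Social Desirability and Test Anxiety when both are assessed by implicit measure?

Different traits, same method: r(SD1, TA1) = 0.38.

0.38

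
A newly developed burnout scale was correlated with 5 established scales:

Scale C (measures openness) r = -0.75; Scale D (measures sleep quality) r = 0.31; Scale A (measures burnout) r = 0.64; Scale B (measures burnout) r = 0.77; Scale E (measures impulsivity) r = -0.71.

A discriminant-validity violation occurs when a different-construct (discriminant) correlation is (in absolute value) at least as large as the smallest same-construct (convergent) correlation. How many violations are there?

2

Convergent (same construct = burnout): Scale A, Scale B.
Smallest convergent = 0.64. Discriminant |r|: 0.75, 0.31, 0.71; count ≥ 0.64 → 2.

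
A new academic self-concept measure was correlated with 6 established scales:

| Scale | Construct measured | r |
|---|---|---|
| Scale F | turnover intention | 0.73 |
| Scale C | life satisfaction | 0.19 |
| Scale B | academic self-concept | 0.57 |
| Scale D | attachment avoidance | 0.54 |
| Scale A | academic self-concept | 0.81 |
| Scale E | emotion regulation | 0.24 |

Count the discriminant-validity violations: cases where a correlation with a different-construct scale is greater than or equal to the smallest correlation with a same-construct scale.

1

Convergent (same construct = academic self-concept): Scale B, Scale A.
Smallest convergent = 0.57. Discriminant values: 0.73, 0.19, 0.54, 0.24; count ≥ 0.57 → 1.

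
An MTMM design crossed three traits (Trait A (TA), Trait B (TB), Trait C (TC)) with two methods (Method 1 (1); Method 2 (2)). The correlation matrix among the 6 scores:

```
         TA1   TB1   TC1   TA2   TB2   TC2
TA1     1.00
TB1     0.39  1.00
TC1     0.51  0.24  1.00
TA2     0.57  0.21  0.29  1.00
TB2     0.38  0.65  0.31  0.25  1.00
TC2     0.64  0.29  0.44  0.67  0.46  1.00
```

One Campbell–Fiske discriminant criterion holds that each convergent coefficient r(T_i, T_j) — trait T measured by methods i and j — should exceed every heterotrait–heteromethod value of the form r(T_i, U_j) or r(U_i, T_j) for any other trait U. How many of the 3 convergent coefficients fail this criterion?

2

Each convergent coefficient versus the relevant comparison correlations:
TA (methods 1·2): 0.57 vs {0.38, 0.21, 0.64, 0.29} → fail.
TB (methods 1·2): 0.65 vs {0.21, 0.38, 0.29, 0.31} → pass.
TC (methods 1·2): 0.44 vs {0.29, 0.64, 0.31, 0.29} → fail.
2 of 3 fail.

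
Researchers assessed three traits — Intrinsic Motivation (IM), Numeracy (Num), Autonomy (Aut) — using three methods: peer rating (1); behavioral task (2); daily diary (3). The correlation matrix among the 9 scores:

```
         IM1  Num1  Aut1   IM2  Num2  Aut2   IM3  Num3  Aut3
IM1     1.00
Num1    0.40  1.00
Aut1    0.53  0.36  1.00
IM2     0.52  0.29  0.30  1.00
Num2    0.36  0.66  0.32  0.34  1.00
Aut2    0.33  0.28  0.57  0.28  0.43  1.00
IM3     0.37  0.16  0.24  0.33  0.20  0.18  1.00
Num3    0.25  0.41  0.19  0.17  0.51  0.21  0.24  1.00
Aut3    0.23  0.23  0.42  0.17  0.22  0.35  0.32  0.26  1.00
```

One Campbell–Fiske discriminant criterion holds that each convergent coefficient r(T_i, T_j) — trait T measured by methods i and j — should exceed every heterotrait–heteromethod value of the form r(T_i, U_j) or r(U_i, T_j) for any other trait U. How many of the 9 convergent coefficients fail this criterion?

0

Checking each validity diagonal entry against its comparison values:
IM (methods 1·2): 0.52 vs {0.36, 0.29, 0.33, 0.30} → pass.
IM (methods 1·3): 0.37 vs {0.25, 0.16, 0.23, 0.24} → pass.
IM (methods 2·3): 0.33 vs {0.17, 0.20, 0.17, 0.18} → pass.
Num (methods 1·2): 0.66 vs {0.29, 0.36, 0.28, 0.32} → pass.
Num (methods 1·3): 0.41 vs {0.16, 0.25, 0.23, 0.19} → pass.
Num (methods 2·3): 0.51 vs {0.20, 0.17, 0.22, 0.21} → pass.
Aut (methods 1·2): 0.57 vs {0.30, 0.33, 0.32, 0.28} → pass.
Aut (methods 1·3): 0.42 vs {0.24, 0.23, 0.19, 0.23} → pass.
Aut (methods 2·3): 0.35 vs {0.18, 0.17, 0.21, 0.22} → pass.
0 of 9 fail.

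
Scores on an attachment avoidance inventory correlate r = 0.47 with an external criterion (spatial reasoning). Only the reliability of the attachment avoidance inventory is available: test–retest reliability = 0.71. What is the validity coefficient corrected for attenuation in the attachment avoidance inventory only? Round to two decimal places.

0.56

Single correction: r_c = r_obs / √r_xx = 0.47 / √0.71 = 0.47 / 0.8426 ≈ 0.56.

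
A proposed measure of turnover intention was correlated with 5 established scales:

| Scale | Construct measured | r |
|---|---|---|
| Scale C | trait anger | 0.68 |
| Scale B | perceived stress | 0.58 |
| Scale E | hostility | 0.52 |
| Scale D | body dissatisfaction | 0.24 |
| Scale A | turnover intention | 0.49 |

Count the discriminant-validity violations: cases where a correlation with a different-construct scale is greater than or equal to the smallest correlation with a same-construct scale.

3

Convergent (same construct = turnover intention): Scale A.
Smallest convergent = 0.49. Discriminant values: 0.68, 0.58, 0.52, 0.24; count ≥ 0.49 → 3.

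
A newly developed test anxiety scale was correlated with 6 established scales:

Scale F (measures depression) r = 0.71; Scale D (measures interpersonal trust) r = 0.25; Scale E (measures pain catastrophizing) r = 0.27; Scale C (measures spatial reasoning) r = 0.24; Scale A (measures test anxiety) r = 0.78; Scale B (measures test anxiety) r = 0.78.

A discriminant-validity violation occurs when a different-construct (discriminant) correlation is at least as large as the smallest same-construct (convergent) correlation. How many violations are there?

0

Convergent (same construct = test anxiety): Scale A, Scale B.
Smallest convergent = 0.78. Discriminant values: 0.71, 0.25, 0.27, 0.24; count ≥ 0.78 → 0.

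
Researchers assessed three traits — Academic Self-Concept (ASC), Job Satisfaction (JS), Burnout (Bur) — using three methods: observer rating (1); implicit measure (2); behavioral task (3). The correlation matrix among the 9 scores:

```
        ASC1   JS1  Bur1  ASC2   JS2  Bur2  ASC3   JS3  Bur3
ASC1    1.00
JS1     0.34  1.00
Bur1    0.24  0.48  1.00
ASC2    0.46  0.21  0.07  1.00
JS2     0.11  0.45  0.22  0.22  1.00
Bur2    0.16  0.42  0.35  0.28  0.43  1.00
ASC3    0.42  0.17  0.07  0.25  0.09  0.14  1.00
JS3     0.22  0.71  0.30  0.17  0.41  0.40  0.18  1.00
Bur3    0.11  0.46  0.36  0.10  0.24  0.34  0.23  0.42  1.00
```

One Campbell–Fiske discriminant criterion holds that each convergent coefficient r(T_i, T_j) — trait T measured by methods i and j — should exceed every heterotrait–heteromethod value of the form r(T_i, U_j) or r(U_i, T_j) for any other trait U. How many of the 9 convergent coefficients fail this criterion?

3

Checking each validity diagonal entry against its comparison values:
ASC (methods 1·2): 0.46 vs {0.11, 0.21, 0.16, 0.07} → pass.
ASC (methods 1·3): 0.42 vs {0.22, 0.17, 0.11, 0.07} → pass.
ASC (methods 2·3): 0.25 vs {0.17, 0.09, 0.10, 0.14} → pass.
JS (methods 1·2): 0.45 vs {0.21, 0.11, 0.42, 0.22} → pass.
JS (methods 1·3): 0.71 vs {0.17, 0.22, 0.46, 0.30} → pass.
JS (methods 2·3): 0.41 vs {0.09, 0.17, 0.24, 0.40} → pass.
Bur (methods 1·2): 0.35 vs {0.07, 0.16, 0.22, 0.42} → fail.
Bur (methods 1·3): 0.36 vs {0.07, 0.11, 0.30, 0.46} → fail.
Bur (methods 2·3): 0.34 vs {0.14, 0.10, 0.40, 0.24} → fail.
3 of 9 fail.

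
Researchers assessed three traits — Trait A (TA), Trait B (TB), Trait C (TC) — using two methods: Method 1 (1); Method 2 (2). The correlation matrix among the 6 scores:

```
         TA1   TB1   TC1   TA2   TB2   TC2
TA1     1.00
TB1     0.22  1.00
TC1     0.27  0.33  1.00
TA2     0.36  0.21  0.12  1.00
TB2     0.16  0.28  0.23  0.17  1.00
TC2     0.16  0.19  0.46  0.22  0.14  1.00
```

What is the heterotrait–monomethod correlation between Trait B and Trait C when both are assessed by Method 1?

Different traits, same method: r(TB1, TC1) = 0.33.

0.33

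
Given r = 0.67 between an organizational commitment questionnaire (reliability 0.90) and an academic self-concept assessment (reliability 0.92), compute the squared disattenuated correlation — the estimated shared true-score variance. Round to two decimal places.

0.54

Disattenuated r = 0.67 / √(0.90 × 0.92) = 0.67 / 0.9099 = 0.7363.
Shared true-score variance = 0.7363² = 0.5421 ≈ 0.54.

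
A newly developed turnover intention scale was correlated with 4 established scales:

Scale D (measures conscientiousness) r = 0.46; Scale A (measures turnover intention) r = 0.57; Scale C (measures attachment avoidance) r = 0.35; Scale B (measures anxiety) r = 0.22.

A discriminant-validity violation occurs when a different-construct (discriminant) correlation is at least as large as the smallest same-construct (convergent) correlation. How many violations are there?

Convergent (same construct = turnover intention): Scale A.
Smallest convergent = 0.57. Discriminant values: 0.46, 0.35, 0.22; count ≥ 0.57 → 0.

0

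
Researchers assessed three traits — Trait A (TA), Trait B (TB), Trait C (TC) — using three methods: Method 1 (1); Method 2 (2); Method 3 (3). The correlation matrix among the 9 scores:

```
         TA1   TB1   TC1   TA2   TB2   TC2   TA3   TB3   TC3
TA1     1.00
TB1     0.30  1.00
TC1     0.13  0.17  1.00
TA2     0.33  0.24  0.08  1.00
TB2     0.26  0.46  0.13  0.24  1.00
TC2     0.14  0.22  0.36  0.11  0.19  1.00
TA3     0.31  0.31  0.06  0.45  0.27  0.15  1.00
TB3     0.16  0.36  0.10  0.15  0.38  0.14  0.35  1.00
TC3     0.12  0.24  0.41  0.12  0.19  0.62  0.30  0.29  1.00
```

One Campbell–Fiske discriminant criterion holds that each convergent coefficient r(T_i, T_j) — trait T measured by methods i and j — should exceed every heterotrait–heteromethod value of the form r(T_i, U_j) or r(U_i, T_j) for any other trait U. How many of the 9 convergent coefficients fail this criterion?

Each convergent coefficient versus the relevant comparison correlations:
TA (methods 1·2): 0.33 vs {0.26, 0.24, 0.14, 0.08} → pass.
TA (methods 1·3): 0.31 vs {0.16, 0.31, 0.12, 0.06} → fail.
TA (methods 2·3): 0.45 vs {0.15, 0.27, 0.12, 0.15} → pass.
TB (methods 1·2): 0.46 vs {0.24, 0.26, 0.22, 0.13} → pass.
TB (methods 1·3): 0.36 vs {0.31, 0.16, 0.24, 0.10} → pass.
TB (methods 2·3): 0.38 vs {0.27, 0.15, 0.19, 0.14} → pass.
TC (methods 1·2): 0.36 vs {0.08, 0.14, 0.13, 0.22} → pass.
TC (methods 1·3): 0.41 vs {0.06, 0.12, 0.10, 0.24} → pass.
TC (methods 2·3): 0.62 vs {0.15, 0.12, 0.14, 0.19} → pass.
1 of 9 fail.

1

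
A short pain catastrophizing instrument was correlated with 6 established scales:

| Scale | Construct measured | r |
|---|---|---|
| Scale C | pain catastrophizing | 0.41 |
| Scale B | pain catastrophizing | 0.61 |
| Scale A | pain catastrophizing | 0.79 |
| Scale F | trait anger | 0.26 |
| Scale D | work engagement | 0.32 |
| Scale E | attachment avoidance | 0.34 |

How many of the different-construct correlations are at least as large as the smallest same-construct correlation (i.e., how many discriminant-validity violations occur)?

Convergent (same construct = pain catastrophizing): Scale C, Scale B, Scale A.
Smallest convergent = 0.41. Discriminant values: 0.26, 0.32, 0.34; count ≥ 0.41 → 0.

0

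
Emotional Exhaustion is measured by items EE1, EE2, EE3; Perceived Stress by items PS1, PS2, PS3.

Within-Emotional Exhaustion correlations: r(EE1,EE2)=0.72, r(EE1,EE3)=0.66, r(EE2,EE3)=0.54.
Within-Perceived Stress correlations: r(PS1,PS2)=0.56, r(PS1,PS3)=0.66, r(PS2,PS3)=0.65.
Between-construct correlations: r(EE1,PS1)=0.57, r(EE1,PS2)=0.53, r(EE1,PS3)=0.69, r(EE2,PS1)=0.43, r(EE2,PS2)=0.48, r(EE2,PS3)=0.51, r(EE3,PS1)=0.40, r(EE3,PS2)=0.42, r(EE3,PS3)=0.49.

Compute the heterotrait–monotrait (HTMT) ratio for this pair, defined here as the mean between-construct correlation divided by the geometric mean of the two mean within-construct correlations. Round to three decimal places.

0.795

Mean between = 4.52/9 = 0.5022.
Mean within-EE = 1.92/3 = 0.6400; mean within-PS = 1.87/3 = 0.6233.
Geometric mean = √(0.6400 × 0.6233) = 0.6316.
HTMT = 0.5022 / 0.6316 = 0.795.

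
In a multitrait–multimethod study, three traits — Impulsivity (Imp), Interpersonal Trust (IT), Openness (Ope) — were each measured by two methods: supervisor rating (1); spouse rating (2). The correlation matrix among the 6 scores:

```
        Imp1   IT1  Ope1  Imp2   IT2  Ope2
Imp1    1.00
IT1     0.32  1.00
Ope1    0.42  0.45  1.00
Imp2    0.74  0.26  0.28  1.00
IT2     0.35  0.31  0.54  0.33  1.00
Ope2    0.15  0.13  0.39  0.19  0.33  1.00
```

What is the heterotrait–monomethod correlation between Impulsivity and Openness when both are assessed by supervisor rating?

Different traits, same method: r(Imp1, Ope1) = 0.42.

0.42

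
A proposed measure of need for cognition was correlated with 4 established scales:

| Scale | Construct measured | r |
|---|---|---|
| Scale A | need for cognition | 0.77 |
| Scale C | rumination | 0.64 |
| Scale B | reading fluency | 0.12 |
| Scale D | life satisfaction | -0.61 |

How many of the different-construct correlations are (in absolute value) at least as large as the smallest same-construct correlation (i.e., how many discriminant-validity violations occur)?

0

Convergent (same construct = need for cognition): Scale A.
Smallest convergent = 0.77. Discriminant |r|: 0.64, 0.12, 0.61; count ≥ 0.77 → 0.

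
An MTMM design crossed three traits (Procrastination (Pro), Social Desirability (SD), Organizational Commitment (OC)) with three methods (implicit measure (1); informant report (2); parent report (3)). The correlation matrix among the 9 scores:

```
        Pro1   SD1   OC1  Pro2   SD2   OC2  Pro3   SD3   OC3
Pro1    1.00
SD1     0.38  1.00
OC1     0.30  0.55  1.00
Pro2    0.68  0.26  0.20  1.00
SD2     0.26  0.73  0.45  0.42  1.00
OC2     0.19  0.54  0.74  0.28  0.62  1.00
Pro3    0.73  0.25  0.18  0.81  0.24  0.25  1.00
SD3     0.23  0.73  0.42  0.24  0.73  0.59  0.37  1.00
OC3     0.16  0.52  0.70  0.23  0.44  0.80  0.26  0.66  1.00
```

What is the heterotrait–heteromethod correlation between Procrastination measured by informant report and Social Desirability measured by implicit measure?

0.26

Different traits and methods: r(Pro2, SD1) = 0.26.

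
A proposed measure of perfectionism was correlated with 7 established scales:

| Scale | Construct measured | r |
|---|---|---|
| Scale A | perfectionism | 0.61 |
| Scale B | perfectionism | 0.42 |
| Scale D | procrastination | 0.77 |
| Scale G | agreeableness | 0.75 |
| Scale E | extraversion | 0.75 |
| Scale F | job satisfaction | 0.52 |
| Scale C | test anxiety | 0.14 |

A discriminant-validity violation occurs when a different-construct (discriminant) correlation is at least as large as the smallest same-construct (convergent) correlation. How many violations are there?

4

Convergent (same construct = perfectionism): Scale A, Scale B.
Smallest convergent = 0.42. Discriminant values: 0.77, 0.75, 0.75, 0.52, 0.14; count ≥ 0.42 → 4.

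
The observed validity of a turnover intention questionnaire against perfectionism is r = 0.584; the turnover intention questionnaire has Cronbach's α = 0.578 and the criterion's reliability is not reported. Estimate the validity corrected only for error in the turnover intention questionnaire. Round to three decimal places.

0.768

Single correction: r_c = r_obs / √r_xx = 0.584 / √0.578 = 0.584 / 0.7603 ≈ 0.768.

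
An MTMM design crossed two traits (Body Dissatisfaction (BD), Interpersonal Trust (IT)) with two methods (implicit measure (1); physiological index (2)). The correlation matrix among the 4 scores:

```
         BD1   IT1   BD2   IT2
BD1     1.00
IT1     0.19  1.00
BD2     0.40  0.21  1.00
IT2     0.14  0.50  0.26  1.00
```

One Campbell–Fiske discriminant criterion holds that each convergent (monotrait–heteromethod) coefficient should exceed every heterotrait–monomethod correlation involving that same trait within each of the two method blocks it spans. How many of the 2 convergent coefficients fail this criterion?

Checking each validity diagonal entry against its comparison values:
BD (methods 1·2): 0.40 vs {0.19, 0.26} → pass.
IT (methods 1·2): 0.50 vs {0.19, 0.26} → pass.
0 of 2 fail.

0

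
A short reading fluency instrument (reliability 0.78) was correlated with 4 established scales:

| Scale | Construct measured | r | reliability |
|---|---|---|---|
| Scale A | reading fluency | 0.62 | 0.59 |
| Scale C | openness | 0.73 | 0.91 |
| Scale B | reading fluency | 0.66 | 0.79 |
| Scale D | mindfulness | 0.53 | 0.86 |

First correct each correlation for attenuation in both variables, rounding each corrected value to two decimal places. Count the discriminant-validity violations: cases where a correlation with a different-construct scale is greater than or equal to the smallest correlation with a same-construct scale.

1

Disattenuated r (r / √(r_scale · r_new)):
  Scale A (conv): 0.62 / √(0.59·0.78) = 0.91
  Scale C (disc): 0.73 / √(0.91·0.78) = 0.87
  Scale B (conv): 0.66 / √(0.79·0.78) = 0.84
  Scale D (disc): 0.53 / √(0.86·0.78) = 0.65
Smallest convergent = 0.84. Discriminant values: 0.87, 0.65; count ≥ 0.84 → 1.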